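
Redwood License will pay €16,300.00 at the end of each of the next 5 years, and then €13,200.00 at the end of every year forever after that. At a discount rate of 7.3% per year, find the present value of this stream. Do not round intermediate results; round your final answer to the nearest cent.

PV of 5-year annuity: €16,300.00 × [1 − (1+0.073)^−5] / 0.073 = 66299.78770
Perpetuity value at year 5: €13,200.00 / 0.073 = 180821.91781
PV of perpetuity: 180821.91781 / (1+0.073)^5 = 127131.29218
Total PV = 66299.78770 + 127131.29218 = 193431.07989

€193431.08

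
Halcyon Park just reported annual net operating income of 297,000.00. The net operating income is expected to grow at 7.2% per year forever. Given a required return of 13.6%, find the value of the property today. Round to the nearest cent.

4974750.00

D₁ = D₀ × (1 + g) = 297,000.00 × 1.072 = 318,384.0000
Growing perpetuity: P = D₁ / (r − g) = 318,384.0000 / (0.136 − 0.072) = 4,974,750.00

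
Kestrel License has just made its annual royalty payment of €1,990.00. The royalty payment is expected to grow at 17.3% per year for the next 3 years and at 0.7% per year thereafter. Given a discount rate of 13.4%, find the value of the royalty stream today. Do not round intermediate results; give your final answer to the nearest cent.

D_1 = 2334.27000
D_2 = 2738.09871
D_3 = 3211.78979
Terminal value at year 3: TV = D_3×(1+g_2)/(r−g_2) = 3234.27232/0.127 = 25466.71114
P_0 = D_1/(1+r)^1 + D_2/(1+r)^2 + D_3/(1+r)^3 + TV/(1+r)^3
    = 2058.43915 + 2129.23203 + 2202.45959 + 17463.59692 = 23853.72769

€23853.73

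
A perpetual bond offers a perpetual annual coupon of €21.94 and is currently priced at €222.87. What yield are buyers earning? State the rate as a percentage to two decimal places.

9.84%

P = C/r ⇒ r = C/P = €21.94/€222.87 = 0.098443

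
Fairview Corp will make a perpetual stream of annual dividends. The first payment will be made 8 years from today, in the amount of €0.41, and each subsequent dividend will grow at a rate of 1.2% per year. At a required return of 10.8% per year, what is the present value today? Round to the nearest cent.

€2.08

Value at end of year 7: C₁ / (r − g) = €0.41 / (0.108 − 0.012) = €4.2708
Discount to today: PV = €4.2708 / (1 + 0.108)^7 = €4.2708 / 2.050115 = €2.08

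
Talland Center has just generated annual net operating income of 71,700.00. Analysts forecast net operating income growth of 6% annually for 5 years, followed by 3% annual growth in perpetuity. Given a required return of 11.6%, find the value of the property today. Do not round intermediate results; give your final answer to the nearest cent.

D_1 = 76002.00000
D_2 = 80562.12000
D_3 = 85395.84720
D_4 = 90519.59803
D_5 = 95950.77391
Terminal value at year 5: TV = D_5×(1+g_2)/(r−g_2) = 98829.29713/0.086 = 1149177.87362
P_0 = D_1/(1+r)^1 + D_2/(1+r)^2 + D_3/(1+r)^3 + D_4/(1+r)^4 + D_5/(1+r)^5 + TV/(1+r)^5
    = 68102.15054 + 64684.83832 + 61439.00414 + 58356.04336 + 55427.78312 + 663844.37924 = 971854.19873

971854.20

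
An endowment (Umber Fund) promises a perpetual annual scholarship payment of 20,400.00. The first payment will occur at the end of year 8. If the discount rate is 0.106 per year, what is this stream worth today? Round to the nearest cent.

Value at end of year 7: C / r = 20,400.00 / 0.106 = 192,452.8302
Discount to today: PV = 192,452.8302 / (1 + 0.106)^7 = 192,452.8302 / 2.024351 = 95,068.89

95068.89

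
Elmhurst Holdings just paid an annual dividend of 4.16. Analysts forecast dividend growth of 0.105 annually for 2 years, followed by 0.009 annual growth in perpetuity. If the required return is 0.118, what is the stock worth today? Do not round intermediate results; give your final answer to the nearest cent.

45.79

D_1 = 4.59680
D_2 = 5.07946
Terminal value at year 2: TV = D_2×(1+g_2)/(r−g_2) = 5.12518/0.109 = 47.01999
P_0 = D_1/(1+r)^1 + D_2/(1+r)^2 + TV/(1+r)^2
    = 4.11163 + 4.06382 + 37.61828 = 45.79373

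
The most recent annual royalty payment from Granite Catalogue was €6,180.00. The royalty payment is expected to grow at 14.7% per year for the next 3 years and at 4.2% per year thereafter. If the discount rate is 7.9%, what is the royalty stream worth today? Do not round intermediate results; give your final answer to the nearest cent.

€230041.10

D_1 = 7088.46000
D_2 = 8130.46362
D_3 = 9325.64177
Terminal value at year 3: TV = D_3×(1+g_2)/(r−g_2) = 9717.31873/0.037 = 262630.23585
P_0 = D_1/(1+r)^1 + D_2/(1+r)^2 + D_3/(1+r)^3 + TV/(1+r)^3
    = 6569.47173 + 6983.48849 + 7423.59712 + 209064.54599 = 230041.10333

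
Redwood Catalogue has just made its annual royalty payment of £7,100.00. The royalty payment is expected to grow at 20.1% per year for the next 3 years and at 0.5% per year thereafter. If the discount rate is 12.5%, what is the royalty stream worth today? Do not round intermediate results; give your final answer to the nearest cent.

£96655.68

D_1 = 8527.10000
D_2 = 10241.04710
D_3 = 12299.49757
Terminal value at year 3: TV = D_3×(1+g_2)/(r−g_2) = 12360.99505/0.12 = 103008.29212
P_0 = D_1/(1+r)^1 + D_2/(1+r)^2 + D_3/(1+r)^3 + TV/(1+r)^3
    = 7579.64444 + 8091.69154 + 8638.33025 + 72346.01587 = 96655.68210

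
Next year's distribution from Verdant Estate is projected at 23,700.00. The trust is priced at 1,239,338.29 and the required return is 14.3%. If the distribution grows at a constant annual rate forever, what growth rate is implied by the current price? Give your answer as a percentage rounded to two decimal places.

12.39%

P = D₁/(r−g) ⇒ g = r − D₁/P = 0.143 − 23,700.00/1,239,338.29 = 0.123877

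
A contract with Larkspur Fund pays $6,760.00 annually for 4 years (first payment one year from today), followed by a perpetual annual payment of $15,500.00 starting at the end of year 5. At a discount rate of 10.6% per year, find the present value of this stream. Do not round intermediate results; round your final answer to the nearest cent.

PV of 4-year annuity: $6,760.00 × [1 − (1+0.106)^−4] / 0.106 = 21152.90998
Perpetuity value at year 4: $15,500.00 / 0.106 = 146226.41509
PV of perpetuity: 146226.41509 / (1+0.106)^4 = 97724.92033
Total PV = 21152.90998 + 97724.92033 = 118877.83030

$118877.83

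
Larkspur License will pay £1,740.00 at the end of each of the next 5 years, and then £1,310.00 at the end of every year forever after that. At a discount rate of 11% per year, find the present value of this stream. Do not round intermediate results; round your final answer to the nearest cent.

PV of 5-year annuity: £1,740.00 × [1 − (1+0.11)^−5] / 0.11 = 6430.86081
Perpetuity value at year 5: £1,310.00 / 0.11 = 11909.09091
PV of perpetuity: 11909.09091 / (1+0.11)^5 = 7067.46582
Total PV = 6430.86081 + 7067.46582 = 13498.32663

£13498.33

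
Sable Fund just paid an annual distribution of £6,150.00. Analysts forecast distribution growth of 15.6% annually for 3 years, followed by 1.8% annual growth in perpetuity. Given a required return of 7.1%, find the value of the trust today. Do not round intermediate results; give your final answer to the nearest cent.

£170079.57

D_1 = 7109.40000
D_2 = 8218.46640
D_3 = 9500.54716
Terminal value at year 3: TV = D_3×(1+g_2)/(r−g_2) = 9671.55701/0.053 = 182482.20768
P_0 = D_1/(1+r)^1 + D_2/(1+r)^2 + D_3/(1+r)^3 + TV/(1+r)^3
    = 6638.09524 + 7164.92819 + 7733.57329 + 148542.97372 = 170079.57044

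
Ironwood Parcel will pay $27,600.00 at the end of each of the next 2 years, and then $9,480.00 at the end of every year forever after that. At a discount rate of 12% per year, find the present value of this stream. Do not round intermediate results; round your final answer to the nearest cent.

$109623.72

PV of 2-year annuity: $27,600.00 × [1 − (1+0.12)^−2] / 0.12 = 46645.40816
Perpetuity value at year 2: $9,480.00 / 0.12 = 79000.00000
PV of perpetuity: 79000.00000 / (1+0.12)^2 = 62978.31633
Total PV = 46645.40816 + 62978.31633 = 109623.72449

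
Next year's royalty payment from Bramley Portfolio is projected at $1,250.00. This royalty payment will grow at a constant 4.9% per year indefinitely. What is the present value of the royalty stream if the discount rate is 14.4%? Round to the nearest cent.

Growing perpetuity: P = D₁ / (r − g) = $1,250.0000 / (0.144 − 0.049) = $13,157.89

$13157.89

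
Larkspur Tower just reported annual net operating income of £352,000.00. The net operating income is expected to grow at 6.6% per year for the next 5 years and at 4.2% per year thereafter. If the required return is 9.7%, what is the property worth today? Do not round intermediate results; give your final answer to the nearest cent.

£7394603.71

D_1 = 375232.00000
D_2 = 399997.31200
D_3 = 426397.13459
D_4 = 454539.34548
D_5 = 484538.94228
Terminal value at year 5: TV = D_5×(1+g_2)/(r−g_2) = 504889.57785/0.055 = 9179810.50640
P_0 = D_1/(1+r)^1 + D_2/(1+r)^2 + D_3/(1+r)^3 + D_4/(1+r)^4 + D_5/(1+r)^5 + TV/(1+r)^5
    = 342052.87147 + 332386.83773 + 322993.95535 + 313866.50538 + 304996.98699 + 5778306.55360 = 7394603.71051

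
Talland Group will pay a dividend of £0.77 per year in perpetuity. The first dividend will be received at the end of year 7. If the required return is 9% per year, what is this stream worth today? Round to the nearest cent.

Value at end of year 6: C / r = £0.77 / 0.09 = £8.5556
Discount to today: PV = £8.5556 / (1 + 0.09)^6 = £8.5556 / 1.677100 = £5.10

£5.10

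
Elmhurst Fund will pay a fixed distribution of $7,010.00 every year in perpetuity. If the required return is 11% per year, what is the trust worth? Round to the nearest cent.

Level perpetuity: PV = C / r = $7,010.00 / 0.11 = $63,727.27

$63727.27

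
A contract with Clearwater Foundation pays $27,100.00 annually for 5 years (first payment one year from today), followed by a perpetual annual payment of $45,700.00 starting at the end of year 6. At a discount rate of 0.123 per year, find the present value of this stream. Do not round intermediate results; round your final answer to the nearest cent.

PV of 5-year annuity: $27,100.00 × [1 − (1+0.123)^−5] / 0.123 = 96967.74902
Perpetuity value at year 5: $45,700.00 / 0.123 = 371544.71545
PV of perpetuity: 371544.71545 / (1+0.123)^5 = 208023.45603
Total PV = 96967.74902 + 208023.45603 = 304991.20505

$304991.21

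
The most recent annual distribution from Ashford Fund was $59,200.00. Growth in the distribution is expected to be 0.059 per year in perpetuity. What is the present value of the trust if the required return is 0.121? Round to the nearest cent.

D₁ = D₀ × (1 + g) = $59,200.00 × 1.059 = $62,692.8000
Growing perpetuity: P = D₁ / (r − g) = $62,692.8000 / (0.121 − 0.059) = $1,011,174.19

$1011174.19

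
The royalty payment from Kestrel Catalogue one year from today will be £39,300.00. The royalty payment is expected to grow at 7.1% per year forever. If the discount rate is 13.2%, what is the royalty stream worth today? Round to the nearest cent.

£644262.30

Growing perpetuity: P = D₁ / (r − g) = £39,300.0000 / (0.132 − 0.071) = £644,262.30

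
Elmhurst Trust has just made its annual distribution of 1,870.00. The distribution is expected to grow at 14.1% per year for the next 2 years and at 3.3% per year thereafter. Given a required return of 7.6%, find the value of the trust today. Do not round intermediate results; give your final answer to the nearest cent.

D_1 = 2133.67000
D_2 = 2434.51747
Terminal value at year 2: TV = D_2×(1+g_2)/(r−g_2) = 2514.85655/0.043 = 58485.03597
P_0 = D_1/(1+r)^1 + D_2/(1+r)^2 + TV/(1+r)^2
    = 1982.96468 + 2102.75344 + 50514.98387 = 54600.70200

54600.70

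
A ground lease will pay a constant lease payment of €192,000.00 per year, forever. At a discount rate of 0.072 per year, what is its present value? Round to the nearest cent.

€2666666.67

Level perpetuity: PV = C / r = €192,000.00 / 0.072 = €2,666,666.67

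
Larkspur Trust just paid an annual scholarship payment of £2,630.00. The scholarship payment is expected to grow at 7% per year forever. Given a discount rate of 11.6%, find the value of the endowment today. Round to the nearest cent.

D₁ = D₀ × (1 + g) = £2,630.00 × 1.07 = £2,814.1000
Growing perpetuity: P = D₁ / (r − g) = £2,814.1000 / (0.116 − 0.07) = £61,176.09

£61176.09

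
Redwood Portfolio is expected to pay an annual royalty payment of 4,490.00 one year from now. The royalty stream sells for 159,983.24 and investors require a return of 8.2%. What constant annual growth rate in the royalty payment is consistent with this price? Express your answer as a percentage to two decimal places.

5.39%

P = D₁/(r−g) ⇒ g = r − D₁/P = 0.082 − 4,490.00/159,983.24 = 0.053935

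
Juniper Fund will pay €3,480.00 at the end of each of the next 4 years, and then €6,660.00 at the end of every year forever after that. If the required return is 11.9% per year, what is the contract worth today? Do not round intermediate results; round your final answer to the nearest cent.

PV of 4-year annuity: €3,480.00 × [1 − (1+0.119)^−4] / 0.119 = 10592.27599
Perpetuity value at year 4: €6,660.00 / 0.119 = 55966.38655
PV of perpetuity: 55966.38655 / (1+0.119)^4 = 35694.96181
Total PV = 10592.27599 + 35694.96181 = 46287.23780

€46287.24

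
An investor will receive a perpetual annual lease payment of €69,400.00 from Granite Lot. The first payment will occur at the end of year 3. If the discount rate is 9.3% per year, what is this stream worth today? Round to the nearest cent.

€624649.21

Value at end of year 2: C / r = €69,400.00 / 0.093 = €746,236.5591
Discount to today: PV = €746,236.5591 / (1 + 0.093)^2 = €746,236.5591 / 1.194649 = €624,649.21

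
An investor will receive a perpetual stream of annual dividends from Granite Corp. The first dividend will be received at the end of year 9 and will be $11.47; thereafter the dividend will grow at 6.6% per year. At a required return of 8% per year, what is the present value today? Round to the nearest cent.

$442.63

Value at end of year 8: C₁ / (r − g) = $11.47 / (0.08 − 0.066) = $819.2857
Discount to today: PV = $819.2857 / (1 + 0.08)^8 = $819.2857 / 1.850930 = $442.63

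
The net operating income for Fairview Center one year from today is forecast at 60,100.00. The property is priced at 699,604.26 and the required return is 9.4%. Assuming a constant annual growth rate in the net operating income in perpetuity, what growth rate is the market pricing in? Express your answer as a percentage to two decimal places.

0.81%

P = D₁/(r−g) ⇒ g = r − D₁/P = 0.094 − 60,100.00/699,604.26 = 0.008094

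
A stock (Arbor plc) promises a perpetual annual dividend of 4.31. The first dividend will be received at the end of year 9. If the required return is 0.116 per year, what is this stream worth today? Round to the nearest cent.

Value at end of year 8: C / r = 4.31 / 0.116 = 37.1552
Discount to today: PV = 37.1552 / (1 + 0.116)^8 = 37.1552 / 2.406099 = 15.44

15.44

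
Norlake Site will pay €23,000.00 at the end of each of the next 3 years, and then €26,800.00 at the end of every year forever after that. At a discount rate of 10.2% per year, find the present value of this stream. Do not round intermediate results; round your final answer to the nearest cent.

PV of 3-year annuity: €23,000.00 × [1 − (1+0.102)^−3] / 0.102 = 56996.80121
Perpetuity value at year 3: €26,800.00 / 0.102 = 262745.09804
PV of perpetuity: 262745.09804 / (1+0.102)^3 = 196331.43402
Total PV = 56996.80121 + 196331.43402 = 253328.23523

€253328.24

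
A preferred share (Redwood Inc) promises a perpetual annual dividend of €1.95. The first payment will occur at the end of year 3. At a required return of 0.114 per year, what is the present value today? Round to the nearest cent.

€13.78

Value at end of year 2: C / r = €1.95 / 0.114 = €17.1053
Discount to today: PV = €17.1053 / (1 + 0.114)^2 = €17.1053 / 1.240996 = €13.78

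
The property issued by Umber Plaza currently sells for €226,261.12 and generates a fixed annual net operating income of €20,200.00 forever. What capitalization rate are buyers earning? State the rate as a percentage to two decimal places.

8.93%

P = C/r ⇒ r = C/P = €20,200.00/€226,261.12 = 0.089277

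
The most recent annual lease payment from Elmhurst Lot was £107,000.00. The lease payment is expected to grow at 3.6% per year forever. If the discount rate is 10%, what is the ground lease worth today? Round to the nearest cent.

£1732062.50

D₁ = D₀ × (1 + g) = £107,000.00 × 1.036 = £110,852.0000
Growing perpetuity: P = D₁ / (r − g) = £110,852.0000 / (0.1 − 0.036) = £1,732,062.50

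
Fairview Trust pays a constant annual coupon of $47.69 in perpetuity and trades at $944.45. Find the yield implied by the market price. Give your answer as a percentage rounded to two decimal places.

P = C/r ⇒ r = C/P = $47.69/$944.45 = 0.050495

5.05%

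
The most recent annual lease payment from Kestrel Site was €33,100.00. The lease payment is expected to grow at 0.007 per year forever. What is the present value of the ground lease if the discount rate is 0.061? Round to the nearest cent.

€617253.70

D₁ = D₀ × (1 + g) = €33,100.00 × 1.007 = €33,331.7000
Growing perpetuity: P = D₁ / (r − g) = €33,331.7000 / (0.061 − 0.007) = €617,253.70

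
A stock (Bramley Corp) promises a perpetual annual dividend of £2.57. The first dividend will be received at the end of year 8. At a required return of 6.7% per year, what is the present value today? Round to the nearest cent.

Value at end of year 7: C / r = £2.57 / 0.067 = £38.3582
Discount to today: PV = £38.3582 / (1 + 0.067)^7 = £38.3582 / 1.574530 = £24.36

£24.36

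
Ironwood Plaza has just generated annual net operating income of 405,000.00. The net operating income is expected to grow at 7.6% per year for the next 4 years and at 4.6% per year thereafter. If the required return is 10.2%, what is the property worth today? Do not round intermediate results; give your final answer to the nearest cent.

8402445.18

D_1 = 435780.00000
D_2 = 468899.28000
D_3 = 504535.62528
D_4 = 542880.33280
Terminal value at year 4: TV = D_4×(1+g_2)/(r−g_2) = 567852.82811/0.056 = 10140229.07340
P_0 = D_1/(1+r)^1 + D_2/(1+r)^2 + D_3/(1+r)^3 + D_4/(1+r)^4 + TV/(1+r)^4
    = 395444.64610 + 386114.73612 + 377004.95105 + 368110.09740 + 6875770.74787 = 8402445.17854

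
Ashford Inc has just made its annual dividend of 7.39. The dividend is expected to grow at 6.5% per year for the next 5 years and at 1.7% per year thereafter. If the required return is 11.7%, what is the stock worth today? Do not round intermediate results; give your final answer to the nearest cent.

91.32

D_1 = 7.87035
D_2 = 8.38192
D_3 = 8.92675
D_4 = 9.50699
D_5 = 10.12494
Terminal value at year 5: TV = D_5×(1+g_2)/(r−g_2) = 10.29706/0.1 = 102.97064
P_0 = D_1/(1+r)^1 + D_2/(1+r)^2 + D_3/(1+r)^3 + D_4/(1+r)^4 + D_5/(1+r)^5 + TV/(1+r)^5
    = 7.04597 + 6.71796 + 6.40522 + 6.10703 + 5.82273 + 59.21716 = 91.31606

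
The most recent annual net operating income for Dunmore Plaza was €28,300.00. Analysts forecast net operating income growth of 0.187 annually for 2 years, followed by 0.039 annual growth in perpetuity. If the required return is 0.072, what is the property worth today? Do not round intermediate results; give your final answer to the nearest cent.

€1158479.25

D_1 = 33592.10000
D_2 = 39873.82270
Terminal value at year 2: TV = D_2×(1+g_2)/(r−g_2) = 41428.90179/0.033 = 1255421.26622
P_0 = D_1/(1+r)^1 + D_2/(1+r)^2 + TV/(1+r)^2
    = 31335.91418 + 34697.50945 + 1092445.82784 = 1158479.25147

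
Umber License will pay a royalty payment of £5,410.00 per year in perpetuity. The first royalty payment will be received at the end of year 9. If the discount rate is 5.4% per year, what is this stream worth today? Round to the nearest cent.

£65777.69

Value at end of year 8: C / r = £5,410.00 / 0.054 = £100,185.1852
Discount to today: PV = £100,185.1852 / (1 + 0.054)^8 = £100,185.1852 / 1.523088 = £65,777.69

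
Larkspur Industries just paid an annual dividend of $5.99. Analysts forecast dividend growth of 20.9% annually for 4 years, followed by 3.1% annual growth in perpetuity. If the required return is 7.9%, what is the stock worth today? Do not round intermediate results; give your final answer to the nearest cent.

$234.90

D_1 = 7.24191
D_2 = 8.75547
D_3 = 10.58536
D_4 = 12.79770
Terminal value at year 4: TV = D_4×(1+g_2)/(r−g_2) = 13.19443/0.048 = 274.88399
P_0 = D_1/(1+r)^1 + D_2/(1+r)^2 + D_3/(1+r)^3 + D_4/(1+r)^4 + TV/(1+r)^4
    = 6.71169 + 7.52032 + 8.42639 + 9.44161 + 202.79800 = 234.89801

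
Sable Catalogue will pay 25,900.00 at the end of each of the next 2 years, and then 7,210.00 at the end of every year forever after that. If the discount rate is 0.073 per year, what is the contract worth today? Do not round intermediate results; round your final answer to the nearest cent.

132418.99

PV of 2-year annuity: 25,900.00 × [1 − (1+0.073)^−2] / 0.073 = 46633.67291
Perpetuity value at year 2: 7,210.00 / 0.073 = 98767.12329
PV of perpetuity: 98767.12329 / (1+0.073)^2 = 85785.31704
Total PV = 46633.67291 + 85785.31704 = 132418.98996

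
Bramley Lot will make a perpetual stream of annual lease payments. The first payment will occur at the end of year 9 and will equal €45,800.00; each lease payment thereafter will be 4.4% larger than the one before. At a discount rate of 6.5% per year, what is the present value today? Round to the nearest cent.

Value at end of year 8: C₁ / (r − g) = €45,800.00 / (0.065 − 0.044) = €2,180,952.3810
Discount to today: PV = €2,180,952.3810 / (1 + 0.065)^8 = €2,180,952.3810 / 1.654996 = €1,317,799.45

€1317799.45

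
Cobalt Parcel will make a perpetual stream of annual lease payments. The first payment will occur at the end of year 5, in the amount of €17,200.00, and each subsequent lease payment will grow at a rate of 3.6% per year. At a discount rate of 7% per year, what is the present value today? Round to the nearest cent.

Value at end of year 4: C₁ / (r − g) = €17,200.00 / (0.07 − 0.036) = €505,882.3529
Discount to today: PV = €505,882.3529 / (1 + 0.07)^4 = €505,882.3529 / 1.310796 = €385,935.22

€385935.22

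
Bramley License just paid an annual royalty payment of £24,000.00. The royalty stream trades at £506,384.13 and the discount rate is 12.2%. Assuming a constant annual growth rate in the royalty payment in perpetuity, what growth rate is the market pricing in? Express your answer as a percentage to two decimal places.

7.12%

P = D₀(1+g)/(r−g) ⇒ P(r−g) = D₀(1+g) ⇒ g(P+D₀) = P·r − D₀
g = (P·r − D₀)/(P + D₀) = (£506,384.13×0.122 − £24,000.00) / (£506,384.13 + £24,000.00) = 0.071229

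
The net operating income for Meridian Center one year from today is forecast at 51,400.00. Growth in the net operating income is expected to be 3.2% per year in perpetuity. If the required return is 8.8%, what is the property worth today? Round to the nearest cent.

Growing perpetuity: P = D₁ / (r − g) = 51,400.0000 / (0.088 − 0.032) = 917,857.14

917857.14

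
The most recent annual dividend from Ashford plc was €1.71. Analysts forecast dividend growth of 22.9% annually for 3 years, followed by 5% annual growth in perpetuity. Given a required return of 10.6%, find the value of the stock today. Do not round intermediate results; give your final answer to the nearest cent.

€50.35

D_1 = 2.10159
D_2 = 2.58285
D_3 = 3.17433
Terminal value at year 3: TV = D_3×(1+g_2)/(r−g_2) = 3.33304/0.056 = 59.51864
P_0 = D_1/(1+r)^1 + D_2/(1+r)^2 + D_3/(1+r)^3 + TV/(1+r)^3
    = 1.90017 + 2.11149 + 2.34632 + 43.99341 = 50.35139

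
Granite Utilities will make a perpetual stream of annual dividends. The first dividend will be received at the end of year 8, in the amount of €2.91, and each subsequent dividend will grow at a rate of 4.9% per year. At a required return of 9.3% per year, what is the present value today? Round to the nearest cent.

€35.49

Value at end of year 7: C₁ / (r − g) = €2.91 / (0.093 − 0.049) = €66.1364
Discount to today: PV = €66.1364 / (1 + 0.093)^7 = €66.1364 / 1.863550 = €35.49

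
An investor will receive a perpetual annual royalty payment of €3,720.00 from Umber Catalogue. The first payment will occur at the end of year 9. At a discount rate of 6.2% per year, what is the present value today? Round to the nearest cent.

Value at end of year 8: C / r = €3,720.00 / 0.062 = €60,000.0000
Discount to today: PV = €60,000.0000 / (1 + 0.062)^8 = €60,000.0000 / 1.618066 = €37,081.31

€37081.31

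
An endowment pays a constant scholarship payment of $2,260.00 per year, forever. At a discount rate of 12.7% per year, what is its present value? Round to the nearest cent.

$17795.28

Level perpetuity: PV = C / r = $2,260.00 / 0.127 = $17,795.28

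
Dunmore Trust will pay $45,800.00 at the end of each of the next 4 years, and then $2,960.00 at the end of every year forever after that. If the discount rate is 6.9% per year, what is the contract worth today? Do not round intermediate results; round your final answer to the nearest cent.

$188334.87

PV of 4-year annuity: $45,800.00 × [1 − (1+0.069)^−4] / 0.069 = 155485.13716
Perpetuity value at year 4: $2,960.00 / 0.069 = 42898.55072
PV of perpetuity: 42898.55072 / (1+0.069)^4 = 32849.72963
Total PV = 155485.13716 + 32849.72963 = 188334.86679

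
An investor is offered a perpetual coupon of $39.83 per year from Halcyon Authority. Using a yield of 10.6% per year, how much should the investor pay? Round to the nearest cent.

$375.75

Level perpetuity: PV = C / r = $39.83 / 0.106 = $375.75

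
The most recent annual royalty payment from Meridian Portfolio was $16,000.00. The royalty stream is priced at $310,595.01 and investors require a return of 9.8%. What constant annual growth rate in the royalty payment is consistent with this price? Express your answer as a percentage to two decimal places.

4.42%

P = D₀(1+g)/(r−g) ⇒ P(r−g) = D₀(1+g) ⇒ g(P+D₀) = P·r − D₀
g = (P·r − D₀)/(P + D₀) = ($310,595.01×0.098 − $16,000.00) / ($310,595.01 + $16,000.00) = 0.044209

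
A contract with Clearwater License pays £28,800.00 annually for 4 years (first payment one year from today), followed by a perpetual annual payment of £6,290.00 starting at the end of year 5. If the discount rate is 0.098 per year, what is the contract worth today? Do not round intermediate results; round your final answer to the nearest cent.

PV of 4-year annuity: £28,800.00 × [1 − (1+0.098)^−4] / 0.098 = 91688.77109
Perpetuity value at year 4: £6,290.00 / 0.098 = 64183.67347
PV of perpetuity: 64183.67347 / (1+0.098)^4 = 44158.59117
Total PV = 91688.77109 + 44158.59117 = 135847.36226

£135847.36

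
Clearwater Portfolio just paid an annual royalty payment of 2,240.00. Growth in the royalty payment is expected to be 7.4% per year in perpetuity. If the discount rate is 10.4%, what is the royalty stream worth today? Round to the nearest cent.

D₁ = D₀ × (1 + g) = 2,240.00 × 1.074 = 2,405.7600
Growing perpetuity: P = D₁ / (r − g) = 2,405.7600 / (0.104 − 0.074) = 80,192.00

80192.00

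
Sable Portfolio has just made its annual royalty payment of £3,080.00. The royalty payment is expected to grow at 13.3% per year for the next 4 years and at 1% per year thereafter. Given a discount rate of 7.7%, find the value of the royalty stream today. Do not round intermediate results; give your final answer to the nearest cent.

D_1 = 3489.64000
D_2 = 3953.76212
D_3 = 4479.61248
D_4 = 5075.40094
Terminal value at year 4: TV = D_4×(1+g_2)/(r−g_2) = 5126.15495/0.067 = 76509.77540
P_0 = D_1/(1+r)^1 + D_2/(1+r)^2 + D_3/(1+r)^3 + D_4/(1+r)^4 + TV/(1+r)^4
    = 3240.14856 + 3408.62425 + 3585.86005 + 3772.31146 + 56866.18765 = 70873.13198

£70873.13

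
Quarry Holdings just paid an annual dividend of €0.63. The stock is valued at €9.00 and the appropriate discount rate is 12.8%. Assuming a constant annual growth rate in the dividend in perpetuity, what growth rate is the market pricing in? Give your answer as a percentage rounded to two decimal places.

5.42%

P = D₀(1+g)/(r−g) ⇒ P(r−g) = D₀(1+g) ⇒ g(P+D₀) = P·r − D₀
g = (P·r − D₀)/(P + D₀) = (€9.00×0.128 − €0.63) / (€9.00 + €0.63) = 0.054206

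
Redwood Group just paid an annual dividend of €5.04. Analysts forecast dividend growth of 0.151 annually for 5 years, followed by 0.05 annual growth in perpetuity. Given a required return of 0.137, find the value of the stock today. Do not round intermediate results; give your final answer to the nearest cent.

D_1 = 5.80104
D_2 = 6.67700
D_3 = 7.68522
D_4 = 8.84569
D_5 = 10.18139
Terminal value at year 5: TV = D_5×(1+g_2)/(r−g_2) = 10.69046/0.087 = 122.87887
P_0 = D_1/(1+r)^1 + D_2/(1+r)^2 + D_3/(1+r)^3 + D_4/(1+r)^4 + D_5/(1+r)^5 + TV/(1+r)^5
    = 5.10206 + 5.16488 + 5.22848 + 5.29285 + 5.35803 + 64.66583 = 90.81213

€90.81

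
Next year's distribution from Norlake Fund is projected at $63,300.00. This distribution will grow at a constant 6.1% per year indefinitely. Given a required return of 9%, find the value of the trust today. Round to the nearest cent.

$2182758.62

Growing perpetuity: P = D₁ / (r − g) = $63,300.0000 / (0.09 − 0.061) = $2,182,758.62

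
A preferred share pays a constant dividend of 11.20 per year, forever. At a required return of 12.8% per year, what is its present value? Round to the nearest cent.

Level perpetuity: PV = C / r = 11.20 / 0.128 = 87.50

87.50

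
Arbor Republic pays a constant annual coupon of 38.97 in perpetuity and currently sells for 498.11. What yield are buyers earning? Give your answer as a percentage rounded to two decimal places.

P = C/r ⇒ r = C/P = 38.97/498.11 = 0.078236

7.82%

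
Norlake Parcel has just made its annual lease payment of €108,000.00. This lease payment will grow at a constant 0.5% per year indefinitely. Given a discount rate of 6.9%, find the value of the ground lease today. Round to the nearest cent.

€1695937.50

D₁ = D₀ × (1 + g) = €108,000.00 × 1.005 = €108,540.0000
Growing perpetuity: P = D₁ / (r − g) = €108,540.0000 / (0.069 − 0.005) = €1,695,937.50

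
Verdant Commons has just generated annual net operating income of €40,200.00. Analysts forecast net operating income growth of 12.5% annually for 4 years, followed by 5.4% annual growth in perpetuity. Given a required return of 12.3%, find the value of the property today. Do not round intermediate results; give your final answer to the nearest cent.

D_1 = 45225.00000
D_2 = 50878.12500
D_3 = 57237.89062
D_4 = 64392.62695
Terminal value at year 4: TV = D_4×(1+g_2)/(r−g_2) = 67869.82881/0.069 = 983620.70737
P_0 = D_1/(1+r)^1 + D_2/(1+r)^2 + D_3/(1+r)^3 + D_4/(1+r)^4 + TV/(1+r)^4
    = 40271.59394 + 40343.31539 + 40415.16458 + 40487.14172 + 618455.75898 = 779972.97461

€779972.97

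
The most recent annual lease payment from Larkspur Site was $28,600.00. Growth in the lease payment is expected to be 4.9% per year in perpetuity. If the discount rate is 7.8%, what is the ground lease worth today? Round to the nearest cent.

D₁ = D₀ × (1 + g) = $28,600.00 × 1.049 = $30,001.4000
Growing perpetuity: P = D₁ / (r − g) = $30,001.4000 / (0.078 − 0.049) = $1,034,531.03

$1034531.03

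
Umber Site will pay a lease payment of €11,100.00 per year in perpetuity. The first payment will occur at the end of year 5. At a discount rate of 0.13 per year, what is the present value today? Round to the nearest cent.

€52367.98

Value at end of year 4: C / r = €11,100.00 / 0.13 = €85,384.6154
Discount to today: PV = €85,384.6154 / (1 + 0.13)^4 = €85,384.6154 / 1.630474 = €52,367.98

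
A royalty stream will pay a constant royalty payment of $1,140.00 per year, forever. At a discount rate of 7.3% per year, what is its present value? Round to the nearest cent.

$15616.44

Level perpetuity: PV = C / r = $1,140.00 / 0.073 = $15,616.44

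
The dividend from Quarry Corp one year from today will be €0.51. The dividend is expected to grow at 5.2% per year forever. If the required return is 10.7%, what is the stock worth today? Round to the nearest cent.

Growing perpetuity: P = D₁ / (r − g) = €0.5100 / (0.107 − 0.052) = €9.27

€9.27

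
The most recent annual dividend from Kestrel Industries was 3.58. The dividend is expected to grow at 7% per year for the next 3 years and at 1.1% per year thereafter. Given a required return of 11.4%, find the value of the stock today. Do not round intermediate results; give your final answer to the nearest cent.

D_1 = 3.83060
D_2 = 4.09874
D_3 = 4.38565
Terminal value at year 3: TV = D_3×(1+g_2)/(r−g_2) = 4.43390/0.103 = 43.04754
P_0 = D_1/(1+r)^1 + D_2/(1+r)^2 + D_3/(1+r)^3 + TV/(1+r)^3
    = 3.43860 + 3.30278 + 3.17233 + 31.13814 = 41.05186

41.05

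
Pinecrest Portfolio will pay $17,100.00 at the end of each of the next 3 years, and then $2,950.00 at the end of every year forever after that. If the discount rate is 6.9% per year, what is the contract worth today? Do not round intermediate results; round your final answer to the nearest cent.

$79955.65

PV of 3-year annuity: $17,100.00 × [1 − (1+0.069)^−3] / 0.069 = 44957.92050
Perpetuity value at year 3: $2,950.00 / 0.069 = 42753.62319
PV of perpetuity: 42753.62319 / (1+0.069)^3 = 34997.72462
Total PV = 44957.92050 + 34997.72462 = 79955.64512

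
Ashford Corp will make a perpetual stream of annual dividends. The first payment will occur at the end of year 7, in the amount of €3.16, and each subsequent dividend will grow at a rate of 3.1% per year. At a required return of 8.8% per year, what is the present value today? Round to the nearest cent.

Value at end of year 6: C₁ / (r − g) = €3.16 / (0.088 − 0.031) = €55.4386
Discount to today: PV = €55.4386 / (1 + 0.088)^6 = €55.4386 / 1.658721 = €33.42

€33.42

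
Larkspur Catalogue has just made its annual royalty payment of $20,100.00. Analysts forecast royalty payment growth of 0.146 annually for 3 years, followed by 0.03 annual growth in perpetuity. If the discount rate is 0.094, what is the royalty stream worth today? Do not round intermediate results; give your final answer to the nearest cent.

D_1 = 23034.60000
D_2 = 26397.65160
D_3 = 30251.70873
Terminal value at year 3: TV = D_3×(1+g_2)/(r−g_2) = 31159.26000/0.064 = 486863.43743
P_0 = D_1/(1+r)^1 + D_2/(1+r)^2 + D_3/(1+r)^3 + TV/(1+r)^3
    = 21055.39305 + 22056.19784 + 23104.57288 + 371839.21973 = 438055.38350

$438055.38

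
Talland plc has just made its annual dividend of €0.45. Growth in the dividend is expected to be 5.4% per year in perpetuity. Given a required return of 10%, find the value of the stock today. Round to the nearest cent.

€10.31

D₁ = D₀ × (1 + g) = €0.45 × 1.054 = €0.4743
Growing perpetuity: P = D₁ / (r − g) = €0.4743 / (0.1 − 0.054) = €10.31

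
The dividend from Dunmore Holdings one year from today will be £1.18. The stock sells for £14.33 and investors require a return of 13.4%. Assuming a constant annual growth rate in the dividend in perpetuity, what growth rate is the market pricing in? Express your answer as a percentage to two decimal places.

P = D₁/(r−g) ⇒ g = r − D₁/P = 0.134 − £1.18/£14.33 = 0.051655

5.17%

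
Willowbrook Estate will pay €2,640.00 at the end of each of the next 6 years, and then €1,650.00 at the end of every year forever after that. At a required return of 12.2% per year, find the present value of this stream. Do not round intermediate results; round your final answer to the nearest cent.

PV of 6-year annuity: €2,640.00 × [1 − (1+0.122)^−6] / 0.122 = 10792.91084
Perpetuity value at year 6: €1,650.00 / 0.122 = 13524.59016
PV of perpetuity: 13524.59016 / (1+0.122)^6 = 6779.02089
Total PV = 10792.91084 + 6779.02089 = 17571.93173

€17571.93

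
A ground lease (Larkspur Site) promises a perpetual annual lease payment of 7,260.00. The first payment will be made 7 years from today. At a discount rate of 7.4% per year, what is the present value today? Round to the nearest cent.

63926.25

Value at end of year 6: C / r = 7,260.00 / 0.074 = 98,108.1081
Discount to today: PV = 98,108.1081 / (1 + 0.074)^6 = 98,108.1081 / 1.534708 = 63,926.25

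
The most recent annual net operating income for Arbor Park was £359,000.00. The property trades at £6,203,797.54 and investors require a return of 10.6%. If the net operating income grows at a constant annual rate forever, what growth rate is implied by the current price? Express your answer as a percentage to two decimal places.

P = D₀(1+g)/(r−g) ⇒ P(r−g) = D₀(1+g) ⇒ g(P+D₀) = P·r − D₀
g = (P·r − D₀)/(P + D₀) = (£6,203,797.54×0.106 − £359,000.00) / (£6,203,797.54 + £359,000.00) = 0.045499

4.55%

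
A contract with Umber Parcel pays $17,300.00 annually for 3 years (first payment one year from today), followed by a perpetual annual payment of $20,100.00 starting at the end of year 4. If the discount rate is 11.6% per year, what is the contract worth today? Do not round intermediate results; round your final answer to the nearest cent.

PV of 3-year annuity: $17,300.00 × [1 − (1+0.116)^−3] / 0.116 = 41838.96670
Perpetuity value at year 3: $20,100.00 / 0.116 = 173275.86207
PV of perpetuity: 173275.86207 / (1+0.116)^3 = 124665.27070
Total PV = 41838.96670 + 124665.27070 = 166504.23740

$166504.24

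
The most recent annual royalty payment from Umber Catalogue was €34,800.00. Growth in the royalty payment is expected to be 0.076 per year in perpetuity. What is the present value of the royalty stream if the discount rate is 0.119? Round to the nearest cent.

€870809.30

D₁ = D₀ × (1 + g) = €34,800.00 × 1.076 = €37,444.8000
Growing perpetuity: P = D₁ / (r − g) = €37,444.8000 / (0.119 − 0.076) = €870,809.30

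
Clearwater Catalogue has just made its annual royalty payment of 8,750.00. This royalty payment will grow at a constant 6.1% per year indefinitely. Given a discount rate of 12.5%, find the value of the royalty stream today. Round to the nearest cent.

D₁ = D₀ × (1 + g) = 8,750.00 × 1.061 = 9,283.7500
Growing perpetuity: P = D₁ / (r − g) = 9,283.7500 / (0.125 − 0.061) = 145,058.59

145058.59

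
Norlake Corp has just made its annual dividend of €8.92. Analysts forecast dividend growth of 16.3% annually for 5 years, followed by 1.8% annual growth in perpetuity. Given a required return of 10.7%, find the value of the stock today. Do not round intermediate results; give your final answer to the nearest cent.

€182.42

D_1 = 10.37396
D_2 = 12.06492
D_3 = 14.03150
D_4 = 16.31863
D_5 = 18.97857
Terminal value at year 5: TV = D_5×(1+g_2)/(r−g_2) = 19.32018/0.089 = 217.08069
P_0 = D_1/(1+r)^1 + D_2/(1+r)^2 + D_3/(1+r)^3 + D_4/(1+r)^4 + D_5/(1+r)^5 + TV/(1+r)^5
    = 9.37124 + 9.84530 + 10.34335 + 10.86659 + 11.41630 + 130.58193 = 182.42471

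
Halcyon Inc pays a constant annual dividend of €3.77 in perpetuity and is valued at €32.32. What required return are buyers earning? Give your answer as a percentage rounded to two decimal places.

11.66%

P = C/r ⇒ r = C/P = €3.77/€32.32 = 0.116646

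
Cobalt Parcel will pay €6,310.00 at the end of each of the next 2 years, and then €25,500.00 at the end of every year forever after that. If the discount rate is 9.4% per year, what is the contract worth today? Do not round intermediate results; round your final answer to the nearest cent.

PV of 2-year annuity: €6,310.00 × [1 − (1+0.094)^−2] / 0.094 = 11040.05896
Perpetuity value at year 2: €25,500.00 / 0.094 = 271276.59574
PV of perpetuity: 271276.59574 / (1+0.094)^2 = 226661.46050
Total PV = 11040.05896 + 226661.46050 = 237701.51946

€237701.52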